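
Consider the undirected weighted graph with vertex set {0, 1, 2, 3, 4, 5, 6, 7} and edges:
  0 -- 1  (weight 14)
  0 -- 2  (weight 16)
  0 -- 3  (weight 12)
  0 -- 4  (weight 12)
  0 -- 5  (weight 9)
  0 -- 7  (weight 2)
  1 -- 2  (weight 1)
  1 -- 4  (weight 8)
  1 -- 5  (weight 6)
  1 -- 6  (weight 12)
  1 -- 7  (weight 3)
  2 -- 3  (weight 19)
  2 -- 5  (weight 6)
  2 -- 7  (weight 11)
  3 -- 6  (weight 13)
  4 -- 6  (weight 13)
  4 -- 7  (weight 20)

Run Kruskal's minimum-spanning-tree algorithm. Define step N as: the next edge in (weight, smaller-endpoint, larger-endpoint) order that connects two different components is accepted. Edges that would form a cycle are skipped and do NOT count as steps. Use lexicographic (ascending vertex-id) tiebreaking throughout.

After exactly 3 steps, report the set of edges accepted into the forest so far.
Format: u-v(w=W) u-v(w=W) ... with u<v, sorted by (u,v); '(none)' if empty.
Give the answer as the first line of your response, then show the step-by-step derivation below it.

0-7(w=2) 1-2(w=1) 1-7(w=3)

step 1: add edge 1-2 (w=1); MST = {1-2(w=1)}
step 2: add edge 0-7 (w=2); MST = {0-7(w=2) 1-2(w=1)}
step 3: add edge 1-7 (w=3); MST = {0-7(w=2) 1-2(w=1) 1-7(w=3)}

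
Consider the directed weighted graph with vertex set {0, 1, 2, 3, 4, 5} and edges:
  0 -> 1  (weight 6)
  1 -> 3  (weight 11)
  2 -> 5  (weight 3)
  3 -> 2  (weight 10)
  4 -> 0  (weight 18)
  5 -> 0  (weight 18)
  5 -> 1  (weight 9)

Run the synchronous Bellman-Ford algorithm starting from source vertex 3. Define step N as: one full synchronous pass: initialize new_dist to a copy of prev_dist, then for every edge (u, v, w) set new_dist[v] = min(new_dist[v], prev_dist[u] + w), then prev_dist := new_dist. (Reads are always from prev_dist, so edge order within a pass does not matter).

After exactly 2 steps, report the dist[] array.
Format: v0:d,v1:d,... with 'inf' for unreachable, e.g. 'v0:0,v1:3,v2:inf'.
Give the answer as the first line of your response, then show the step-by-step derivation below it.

v0:inf,v1:inf,v2:10,v3:0,v4:inf,v5:13

step 1: dist = v0:inf,v1:inf,v2:10,v3:0,v4:inf,v5:inf
step 2: dist = v0:inf,v1:inf,v2:10,v3:0,v4:inf,v5:13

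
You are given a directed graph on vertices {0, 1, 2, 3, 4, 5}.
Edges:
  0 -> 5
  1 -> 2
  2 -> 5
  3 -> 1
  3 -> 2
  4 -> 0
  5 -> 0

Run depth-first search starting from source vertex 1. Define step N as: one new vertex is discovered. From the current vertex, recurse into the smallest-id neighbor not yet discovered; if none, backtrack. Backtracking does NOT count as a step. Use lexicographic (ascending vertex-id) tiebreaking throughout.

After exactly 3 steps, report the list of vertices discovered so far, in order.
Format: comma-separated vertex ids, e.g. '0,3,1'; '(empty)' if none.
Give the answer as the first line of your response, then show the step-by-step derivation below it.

1,2,5

step 1: discover 1; path=1; order=1
step 2: discover 2; path=1>2; order=1,2
step 3: discover 5; path=1>2>5; order=1,2,5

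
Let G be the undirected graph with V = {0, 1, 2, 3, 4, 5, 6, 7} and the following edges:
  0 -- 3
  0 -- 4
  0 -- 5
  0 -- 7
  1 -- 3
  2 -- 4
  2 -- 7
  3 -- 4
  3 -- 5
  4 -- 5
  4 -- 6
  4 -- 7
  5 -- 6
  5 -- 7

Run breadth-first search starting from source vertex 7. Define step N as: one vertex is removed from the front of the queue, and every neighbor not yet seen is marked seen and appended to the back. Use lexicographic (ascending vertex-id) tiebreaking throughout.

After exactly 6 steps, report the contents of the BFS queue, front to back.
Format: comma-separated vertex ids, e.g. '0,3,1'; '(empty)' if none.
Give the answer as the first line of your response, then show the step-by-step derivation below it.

6,1

step 1: dequeue 7; queue=[0,2,4,5]; order=7
step 2: dequeue 0; queue=[2,4,5,3]; order=7,0
step 3: dequeue 2; queue=[4,5,3]; order=7,0,2
step 4: dequeue 4; queue=[5,3,6]; order=7,0,2,4
step 5: dequeue 5; queue=[3,6]; order=7,0,2,4,5
step 6: dequeue 3; queue=[6,1]; order=7,0,2,4,5,3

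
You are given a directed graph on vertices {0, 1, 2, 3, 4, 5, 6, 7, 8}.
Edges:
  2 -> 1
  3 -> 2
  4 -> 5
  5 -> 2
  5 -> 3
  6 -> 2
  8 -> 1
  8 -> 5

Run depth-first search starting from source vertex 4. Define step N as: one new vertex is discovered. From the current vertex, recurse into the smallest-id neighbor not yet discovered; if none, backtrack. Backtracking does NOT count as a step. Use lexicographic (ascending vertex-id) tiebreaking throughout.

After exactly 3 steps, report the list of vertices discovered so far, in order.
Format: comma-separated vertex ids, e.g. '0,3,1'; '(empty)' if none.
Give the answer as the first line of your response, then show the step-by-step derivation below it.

4,5,2

step 1: discover 4; path=4; order=4
step 2: discover 5; path=4>5; order=4,5
step 3: discover 2; path=4>5>2; order=4,5,2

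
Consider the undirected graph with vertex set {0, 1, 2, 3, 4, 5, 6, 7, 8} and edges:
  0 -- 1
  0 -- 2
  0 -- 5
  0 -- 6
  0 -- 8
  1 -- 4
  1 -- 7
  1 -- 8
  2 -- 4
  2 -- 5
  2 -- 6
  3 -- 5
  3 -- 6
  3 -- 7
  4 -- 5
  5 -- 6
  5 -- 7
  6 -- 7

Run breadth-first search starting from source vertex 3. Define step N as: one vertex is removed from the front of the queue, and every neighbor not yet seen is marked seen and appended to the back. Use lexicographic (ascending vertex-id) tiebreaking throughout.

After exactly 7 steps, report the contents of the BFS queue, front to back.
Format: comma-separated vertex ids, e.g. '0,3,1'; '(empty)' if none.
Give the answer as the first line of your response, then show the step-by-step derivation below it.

1,8

step 1: dequeue 3; queue=[5,6,7]; order=3
step 2: dequeue 5; queue=[6,7,0,2,4]; order=3,5
step 3: dequeue 6; queue=[7,0,2,4]; order=3,5,6
step 4: dequeue 7; queue=[0,2,4,1]; order=3,5,6,7
step 5: dequeue 0; queue=[2,4,1,8]; order=3,5,6,7,0
step 6: dequeue 2; queue=[4,1,8]; order=3,5,6,7,0,2
step 7: dequeue 4; queue=[1,8]; order=3,5,6,7,0,2,4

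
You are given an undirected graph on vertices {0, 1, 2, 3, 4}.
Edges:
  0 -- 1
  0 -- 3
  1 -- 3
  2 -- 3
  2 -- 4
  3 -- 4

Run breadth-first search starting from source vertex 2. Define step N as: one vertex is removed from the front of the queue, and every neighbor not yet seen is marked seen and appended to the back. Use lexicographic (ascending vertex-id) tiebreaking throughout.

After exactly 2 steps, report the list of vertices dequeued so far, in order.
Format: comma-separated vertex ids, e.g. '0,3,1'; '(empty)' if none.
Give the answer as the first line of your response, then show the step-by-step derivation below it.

2,3

step 1: dequeue 2; queue=[3,4]; order=2
step 2: dequeue 3; queue=[4,0,1]; order=2,3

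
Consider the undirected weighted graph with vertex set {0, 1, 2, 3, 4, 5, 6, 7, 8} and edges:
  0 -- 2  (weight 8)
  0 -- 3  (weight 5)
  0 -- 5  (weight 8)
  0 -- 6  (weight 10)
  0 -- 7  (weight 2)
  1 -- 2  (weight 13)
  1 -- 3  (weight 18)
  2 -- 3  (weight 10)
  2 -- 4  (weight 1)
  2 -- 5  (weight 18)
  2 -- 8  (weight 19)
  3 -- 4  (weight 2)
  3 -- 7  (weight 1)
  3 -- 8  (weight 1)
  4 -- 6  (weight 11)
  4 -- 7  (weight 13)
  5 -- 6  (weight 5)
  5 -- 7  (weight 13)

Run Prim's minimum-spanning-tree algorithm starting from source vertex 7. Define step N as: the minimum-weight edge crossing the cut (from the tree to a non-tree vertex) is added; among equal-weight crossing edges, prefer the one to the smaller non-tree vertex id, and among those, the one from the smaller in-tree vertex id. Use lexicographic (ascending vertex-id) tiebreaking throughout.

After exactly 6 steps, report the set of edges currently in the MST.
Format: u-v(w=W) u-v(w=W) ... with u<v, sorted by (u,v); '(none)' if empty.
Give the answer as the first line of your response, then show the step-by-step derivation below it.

0-5(w=8) 0-7(w=2) 2-4(w=1) 3-4(w=2) 3-7(w=1) 3-8(w=1)

step 1: add edge 3-7 (w=1); MST = {3-7(w=1)}
step 2: add edge 3-8 (w=1); MST = {3-7(w=1) 3-8(w=1)}
step 3: add edge 0-7 (w=2); MST = {0-7(w=2) 3-7(w=1) 3-8(w=1)}
step 4: add edge 3-4 (w=2); MST = {0-7(w=2) 3-4(w=2) 3-7(w=1) 3-8(w=1)}
step 5: add edge 2-4 (w=1); MST = {0-7(w=2) 2-4(w=1) 3-4(w=2) 3-7(w=1) 3-8(w=1)}
step 6: add edge 0-5 (w=8); MST = {0-5(w=8) 0-7(w=2) 2-4(w=1) 3-4(w=2) 3-7(w=1) 3-8(w=1)}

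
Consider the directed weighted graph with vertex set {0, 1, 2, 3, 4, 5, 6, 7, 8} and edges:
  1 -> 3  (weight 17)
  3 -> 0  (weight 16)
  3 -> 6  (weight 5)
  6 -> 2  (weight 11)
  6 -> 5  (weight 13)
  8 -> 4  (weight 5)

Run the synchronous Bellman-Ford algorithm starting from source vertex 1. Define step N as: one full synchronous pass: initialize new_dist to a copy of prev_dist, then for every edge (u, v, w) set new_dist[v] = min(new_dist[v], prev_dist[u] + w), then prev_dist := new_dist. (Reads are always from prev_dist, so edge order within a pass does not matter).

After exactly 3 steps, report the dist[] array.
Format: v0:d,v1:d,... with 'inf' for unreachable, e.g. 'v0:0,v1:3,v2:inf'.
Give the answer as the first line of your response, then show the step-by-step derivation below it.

v0:33,v1:0,v2:33,v3:17,v4:inf,v5:35,v6:22,v7:inf,v8:inf

step 1: dist = v0:inf,v1:0,v2:inf,v3:17,v4:inf,v5:inf,v6:inf,v7:inf,v8:inf
step 2: dist = v0:33,v1:0,v2:inf,v3:17,v4:inf,v5:inf,v6:22,v7:inf,v8:inf
step 3: dist = v0:33,v1:0,v2:33,v3:17,v4:inf,v5:35,v6:22,v7:inf,v8:inf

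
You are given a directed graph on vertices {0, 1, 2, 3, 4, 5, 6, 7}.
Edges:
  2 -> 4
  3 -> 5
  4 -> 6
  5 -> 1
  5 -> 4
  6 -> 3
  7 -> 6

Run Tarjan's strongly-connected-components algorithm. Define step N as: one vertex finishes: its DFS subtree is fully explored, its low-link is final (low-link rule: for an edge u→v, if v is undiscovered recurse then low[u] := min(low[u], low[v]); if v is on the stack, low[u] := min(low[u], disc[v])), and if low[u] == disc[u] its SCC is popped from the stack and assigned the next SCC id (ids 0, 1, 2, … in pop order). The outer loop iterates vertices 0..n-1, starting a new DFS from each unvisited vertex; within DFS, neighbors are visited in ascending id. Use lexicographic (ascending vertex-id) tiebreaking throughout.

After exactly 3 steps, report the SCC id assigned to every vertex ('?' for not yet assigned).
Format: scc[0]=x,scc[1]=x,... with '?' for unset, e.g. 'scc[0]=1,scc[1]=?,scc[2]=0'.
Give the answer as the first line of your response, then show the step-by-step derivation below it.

scc[0]=0,scc[1]=1,scc[2]=?,scc[3]=?,scc[4]=?,scc[5]=?,scc[6]=?,scc[7]=?

step 1: low=(low[0]=0,low[1]=?,low[2]=?,low[3]=?,low[4]=?,low[5]=?,low[6]=?,low[7]=?); scc=(scc[0]=0,scc[1]=?,scc[2]=?,scc[3]=?,scc[4]=?,scc[5]=?,scc[6]=?,scc[7]=?)
step 2: low=(low[0]=0,low[1]=1,low[2]=?,low[3]=?,low[4]=?,low[5]=?,low[6]=?,low[7]=?); scc=(scc[0]=0,scc[1]=1,scc[2]=?,scc[3]=?,scc[4]=?,scc[5]=?,scc[6]=?,scc[7]=?)
step 3: low=(low[0]=0,low[1]=1,low[2]=2,low[3]=5,low[4]=3,low[5]=3,low[6]=4,low[7]=?); scc=(scc[0]=0,scc[1]=1,scc[2]=?,scc[3]=?,scc[4]=?,scc[5]=?,scc[6]=?,scc[7]=?)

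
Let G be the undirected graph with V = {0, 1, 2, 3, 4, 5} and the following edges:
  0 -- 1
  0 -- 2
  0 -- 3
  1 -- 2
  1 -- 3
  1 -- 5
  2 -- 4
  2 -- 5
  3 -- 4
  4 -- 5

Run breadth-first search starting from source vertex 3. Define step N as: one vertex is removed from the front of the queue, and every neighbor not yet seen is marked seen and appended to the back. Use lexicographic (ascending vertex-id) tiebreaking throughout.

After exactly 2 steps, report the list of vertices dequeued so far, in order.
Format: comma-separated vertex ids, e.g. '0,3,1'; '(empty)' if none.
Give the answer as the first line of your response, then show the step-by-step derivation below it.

3,0

step 1: dequeue 3; queue=[0,1,4]; order=3
step 2: dequeue 0; queue=[1,4,2]; order=3,0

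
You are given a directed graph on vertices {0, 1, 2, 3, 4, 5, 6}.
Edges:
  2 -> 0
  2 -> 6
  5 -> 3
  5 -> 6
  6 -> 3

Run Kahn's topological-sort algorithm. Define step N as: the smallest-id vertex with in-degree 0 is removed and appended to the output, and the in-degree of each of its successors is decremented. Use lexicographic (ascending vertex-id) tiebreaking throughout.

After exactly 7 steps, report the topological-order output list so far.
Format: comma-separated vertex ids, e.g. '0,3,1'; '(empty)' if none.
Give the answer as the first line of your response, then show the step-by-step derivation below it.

1,2,0,4,5,6,3

step 1: output 1; order=[1]; indeg=(1,0,0,2,0,0,2)
step 2: output 2; order=[1,2]; indeg=(0,0,0,2,0,0,1)
step 3: output 0; order=[1,2,0]; indeg=(0,0,0,2,0,0,1)
step 4: output 4; order=[1,2,0,4]; indeg=(0,0,0,2,0,0,1)
step 5: output 5; order=[1,2,0,4,5]; indeg=(0,0,0,1,0,0,0)
step 6: output 6; order=[1,2,0,4,5,6]; indeg=(0,0,0,0,0,0,0)
step 7: output 3; order=[1,2,0,4,5,6,3]; indeg=(0,0,0,0,0,0,0)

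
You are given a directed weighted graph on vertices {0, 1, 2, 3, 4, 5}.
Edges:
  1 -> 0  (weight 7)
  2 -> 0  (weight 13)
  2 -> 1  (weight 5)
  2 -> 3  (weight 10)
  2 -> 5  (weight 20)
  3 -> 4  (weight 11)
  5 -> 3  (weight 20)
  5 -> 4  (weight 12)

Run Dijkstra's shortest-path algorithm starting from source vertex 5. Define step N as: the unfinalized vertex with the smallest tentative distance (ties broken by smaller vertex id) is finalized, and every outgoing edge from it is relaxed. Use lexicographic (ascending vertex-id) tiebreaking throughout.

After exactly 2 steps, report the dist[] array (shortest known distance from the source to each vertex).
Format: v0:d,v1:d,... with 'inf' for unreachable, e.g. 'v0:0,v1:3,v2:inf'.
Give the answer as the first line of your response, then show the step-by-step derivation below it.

v0:inf,v1:inf,v2:inf,v3:20,v4:12,v5:0

step 1: dist = v0:inf,v1:inf,v2:inf,v3:20,v4:12,v5:0
step 2: dist = v0:inf,v1:inf,v2:inf,v3:20,v4:12,v5:0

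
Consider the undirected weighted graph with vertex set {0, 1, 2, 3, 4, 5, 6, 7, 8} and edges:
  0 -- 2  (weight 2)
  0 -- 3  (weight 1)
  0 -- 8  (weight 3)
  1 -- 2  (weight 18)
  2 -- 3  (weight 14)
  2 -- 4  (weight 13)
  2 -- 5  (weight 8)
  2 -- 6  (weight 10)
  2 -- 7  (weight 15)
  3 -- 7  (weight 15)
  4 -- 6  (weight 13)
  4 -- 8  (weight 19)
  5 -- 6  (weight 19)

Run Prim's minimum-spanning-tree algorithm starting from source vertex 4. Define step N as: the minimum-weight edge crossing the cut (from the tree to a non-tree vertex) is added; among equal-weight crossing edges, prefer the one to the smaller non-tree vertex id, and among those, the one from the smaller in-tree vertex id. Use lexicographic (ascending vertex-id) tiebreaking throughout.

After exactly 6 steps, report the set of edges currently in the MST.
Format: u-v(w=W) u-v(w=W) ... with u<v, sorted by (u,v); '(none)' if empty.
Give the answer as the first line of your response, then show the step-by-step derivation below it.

0-2(w=2) 0-3(w=1) 0-8(w=3) 2-4(w=13) 2-5(w=8) 2-6(w=10)

step 1: add edge 2-4 (w=13); MST = {2-4(w=13)}
step 2: add edge 0-2 (w=2); MST = {0-2(w=2) 2-4(w=13)}
step 3: add edge 0-3 (w=1); MST = {0-2(w=2) 0-3(w=1) 2-4(w=13)}
step 4: add edge 0-8 (w=3); MST = {0-2(w=2) 0-3(w=1) 0-8(w=3) 2-4(w=13)}
step 5: add edge 2-5 (w=8); MST = {0-2(w=2) 0-3(w=1) 0-8(w=3) 2-4(w=13) 2-5(w=8)}
step 6: add edge 2-6 (w=10); MST = {0-2(w=2) 0-3(w=1) 0-8(w=3) 2-4(w=13) 2-5(w=8) 2-6(w=10)}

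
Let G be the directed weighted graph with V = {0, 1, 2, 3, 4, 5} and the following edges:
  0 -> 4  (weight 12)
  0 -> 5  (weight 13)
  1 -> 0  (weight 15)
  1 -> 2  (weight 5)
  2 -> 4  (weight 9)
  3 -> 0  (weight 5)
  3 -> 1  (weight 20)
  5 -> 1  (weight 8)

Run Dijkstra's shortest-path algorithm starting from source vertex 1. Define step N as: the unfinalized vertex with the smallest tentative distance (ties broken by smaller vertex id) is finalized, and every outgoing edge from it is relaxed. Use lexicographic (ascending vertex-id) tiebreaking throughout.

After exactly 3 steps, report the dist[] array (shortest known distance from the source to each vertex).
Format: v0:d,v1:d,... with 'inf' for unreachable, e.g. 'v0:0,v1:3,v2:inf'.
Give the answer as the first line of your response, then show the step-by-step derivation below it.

v0:15,v1:0,v2:5,v3:inf,v4:14,v5:inf

step 1: dist = v0:15,v1:0,v2:5,v3:inf,v4:inf,v5:inf
step 2: dist = v0:15,v1:0,v2:5,v3:inf,v4:14,v5:inf
step 3: dist = v0:15,v1:0,v2:5,v3:inf,v4:14,v5:inf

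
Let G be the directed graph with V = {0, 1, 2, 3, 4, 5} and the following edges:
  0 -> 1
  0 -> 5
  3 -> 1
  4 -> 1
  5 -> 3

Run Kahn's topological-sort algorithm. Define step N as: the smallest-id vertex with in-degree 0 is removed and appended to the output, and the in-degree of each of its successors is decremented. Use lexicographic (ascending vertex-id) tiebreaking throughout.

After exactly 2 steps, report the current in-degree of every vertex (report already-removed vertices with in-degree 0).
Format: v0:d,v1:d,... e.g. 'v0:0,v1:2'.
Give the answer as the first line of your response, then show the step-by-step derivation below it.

v0:0,v1:2,v2:0,v3:1,v4:0,v5:0

step 1: output 0; order=[0]; indeg=(0,2,0,1,0,0)
step 2: output 2; order=[0,2]; indeg=(0,2,0,1,0,0)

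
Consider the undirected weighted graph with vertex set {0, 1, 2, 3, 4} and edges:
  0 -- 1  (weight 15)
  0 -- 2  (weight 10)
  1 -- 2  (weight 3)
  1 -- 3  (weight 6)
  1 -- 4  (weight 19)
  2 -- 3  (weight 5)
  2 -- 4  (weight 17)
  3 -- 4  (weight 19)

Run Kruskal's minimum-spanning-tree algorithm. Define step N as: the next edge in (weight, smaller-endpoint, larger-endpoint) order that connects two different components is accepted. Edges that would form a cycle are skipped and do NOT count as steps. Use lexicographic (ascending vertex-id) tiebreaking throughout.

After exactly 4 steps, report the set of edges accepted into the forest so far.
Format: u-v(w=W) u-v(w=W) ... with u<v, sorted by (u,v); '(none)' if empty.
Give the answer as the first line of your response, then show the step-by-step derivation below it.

0-2(w=10) 1-2(w=3) 2-3(w=5) 2-4(w=17)

step 1: add edge 1-2 (w=3); MST = {1-2(w=3)}
step 2: add edge 2-3 (w=5); MST = {1-2(w=3) 2-3(w=5)}
step 3: add edge 0-2 (w=10); MST = {0-2(w=10) 1-2(w=3) 2-3(w=5)}
step 4: add edge 2-4 (w=17); MST = {0-2(w=10) 1-2(w=3) 2-3(w=5) 2-4(w=17)}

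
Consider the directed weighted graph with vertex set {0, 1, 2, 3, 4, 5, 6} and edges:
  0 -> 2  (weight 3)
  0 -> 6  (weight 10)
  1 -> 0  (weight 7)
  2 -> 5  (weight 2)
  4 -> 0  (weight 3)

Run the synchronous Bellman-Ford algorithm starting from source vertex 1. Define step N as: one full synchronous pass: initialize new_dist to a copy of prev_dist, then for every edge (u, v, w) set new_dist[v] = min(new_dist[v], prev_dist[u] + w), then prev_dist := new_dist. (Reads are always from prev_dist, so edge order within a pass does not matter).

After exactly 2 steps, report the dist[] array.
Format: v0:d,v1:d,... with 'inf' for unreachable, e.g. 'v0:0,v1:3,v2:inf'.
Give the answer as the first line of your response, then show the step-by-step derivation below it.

v0:7,v1:0,v2:10,v3:inf,v4:inf,v5:inf,v6:17

step 1: dist = v0:7,v1:0,v2:inf,v3:inf,v4:inf,v5:inf,v6:inf
step 2: dist = v0:7,v1:0,v2:10,v3:inf,v4:inf,v5:inf,v6:17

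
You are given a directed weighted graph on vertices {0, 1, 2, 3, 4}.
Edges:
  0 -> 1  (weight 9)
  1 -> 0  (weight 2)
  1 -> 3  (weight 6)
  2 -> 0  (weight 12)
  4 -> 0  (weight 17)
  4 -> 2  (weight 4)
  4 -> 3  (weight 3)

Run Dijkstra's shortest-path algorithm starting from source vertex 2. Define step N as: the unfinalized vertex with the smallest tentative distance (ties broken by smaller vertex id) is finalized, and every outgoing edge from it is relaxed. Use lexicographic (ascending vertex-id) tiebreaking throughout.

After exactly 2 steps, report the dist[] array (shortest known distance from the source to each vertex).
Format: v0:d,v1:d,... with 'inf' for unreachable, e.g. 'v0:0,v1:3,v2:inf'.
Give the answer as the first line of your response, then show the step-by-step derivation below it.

v0:12,v1:21,v2:0,v3:inf,v4:inf

step 1: dist = v0:12,v1:inf,v2:0,v3:inf,v4:inf
step 2: dist = v0:12,v1:21,v2:0,v3:inf,v4:inf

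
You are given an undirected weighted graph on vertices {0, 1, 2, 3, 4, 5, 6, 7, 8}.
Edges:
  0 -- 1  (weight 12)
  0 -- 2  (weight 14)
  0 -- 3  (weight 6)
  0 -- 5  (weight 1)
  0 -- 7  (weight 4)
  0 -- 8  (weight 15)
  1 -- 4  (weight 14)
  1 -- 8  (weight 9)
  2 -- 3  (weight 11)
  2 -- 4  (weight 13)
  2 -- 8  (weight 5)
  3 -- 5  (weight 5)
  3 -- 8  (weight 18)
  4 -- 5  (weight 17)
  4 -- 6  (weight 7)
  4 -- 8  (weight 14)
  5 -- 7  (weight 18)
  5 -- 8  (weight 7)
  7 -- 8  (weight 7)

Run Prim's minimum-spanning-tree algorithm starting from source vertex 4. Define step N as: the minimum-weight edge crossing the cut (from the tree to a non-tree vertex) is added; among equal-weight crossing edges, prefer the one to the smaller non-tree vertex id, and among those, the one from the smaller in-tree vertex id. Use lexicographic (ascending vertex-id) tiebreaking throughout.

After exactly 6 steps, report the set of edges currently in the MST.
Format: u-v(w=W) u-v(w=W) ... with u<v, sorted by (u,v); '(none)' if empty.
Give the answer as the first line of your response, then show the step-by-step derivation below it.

0-5(w=1) 0-7(w=4) 2-4(w=13) 2-8(w=5) 4-6(w=7) 5-8(w=7)

step 1: add edge 4-6 (w=7); MST = {4-6(w=7)}
step 2: add edge 2-4 (w=13); MST = {2-4(w=13) 4-6(w=7)}
step 3: add edge 2-8 (w=5); MST = {2-4(w=13) 2-8(w=5) 4-6(w=7)}
step 4: add edge 5-8 (w=7); MST = {2-4(w=13) 2-8(w=5) 4-6(w=7) 5-8(w=7)}
step 5: add edge 0-5 (w=1); MST = {0-5(w=1) 2-4(w=13) 2-8(w=5) 4-6(w=7) 5-8(w=7)}
step 6: add edge 0-7 (w=4); MST = {0-5(w=1) 0-7(w=4) 2-4(w=13) 2-8(w=5) 4-6(w=7) 5-8(w=7)}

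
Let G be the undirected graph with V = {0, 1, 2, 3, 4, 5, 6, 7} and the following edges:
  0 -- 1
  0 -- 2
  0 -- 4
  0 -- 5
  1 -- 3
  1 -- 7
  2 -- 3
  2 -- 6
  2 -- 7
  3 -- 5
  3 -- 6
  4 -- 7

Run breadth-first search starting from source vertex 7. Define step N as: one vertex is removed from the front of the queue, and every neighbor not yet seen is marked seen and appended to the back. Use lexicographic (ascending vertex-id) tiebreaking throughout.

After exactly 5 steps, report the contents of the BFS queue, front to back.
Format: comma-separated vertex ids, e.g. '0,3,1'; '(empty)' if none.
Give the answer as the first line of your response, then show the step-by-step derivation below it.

3,6,5

step 1: dequeue 7; queue=[1,2,4]; order=7
step 2: dequeue 1; queue=[2,4,0,3]; order=7,1
step 3: dequeue 2; queue=[4,0,3,6]; order=7,1,2
step 4: dequeue 4; queue=[0,3,6]; order=7,1,2,4
step 5: dequeue 0; queue=[3,6,5]; order=7,1,2,4,0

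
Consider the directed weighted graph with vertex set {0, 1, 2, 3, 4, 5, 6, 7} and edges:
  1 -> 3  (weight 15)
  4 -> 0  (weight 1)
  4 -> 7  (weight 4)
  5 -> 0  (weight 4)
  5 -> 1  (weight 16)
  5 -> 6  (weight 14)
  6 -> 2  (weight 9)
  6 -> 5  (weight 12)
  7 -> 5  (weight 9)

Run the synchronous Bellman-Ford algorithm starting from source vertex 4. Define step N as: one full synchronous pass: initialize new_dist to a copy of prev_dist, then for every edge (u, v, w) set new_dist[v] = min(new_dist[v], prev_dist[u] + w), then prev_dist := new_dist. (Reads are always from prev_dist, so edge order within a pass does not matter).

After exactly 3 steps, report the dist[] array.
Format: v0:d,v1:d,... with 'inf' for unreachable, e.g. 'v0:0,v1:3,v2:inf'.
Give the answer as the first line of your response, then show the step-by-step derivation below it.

v0:1,v1:29,v2:inf,v3:inf,v4:0,v5:13,v6:27,v7:4

step 1: dist = v0:1,v1:inf,v2:inf,v3:inf,v4:0,v5:inf,v6:inf,v7:4
step 2: dist = v0:1,v1:inf,v2:inf,v3:inf,v4:0,v5:13,v6:inf,v7:4
step 3: dist = v0:1,v1:29,v2:inf,v3:inf,v4:0,v5:13,v6:27,v7:4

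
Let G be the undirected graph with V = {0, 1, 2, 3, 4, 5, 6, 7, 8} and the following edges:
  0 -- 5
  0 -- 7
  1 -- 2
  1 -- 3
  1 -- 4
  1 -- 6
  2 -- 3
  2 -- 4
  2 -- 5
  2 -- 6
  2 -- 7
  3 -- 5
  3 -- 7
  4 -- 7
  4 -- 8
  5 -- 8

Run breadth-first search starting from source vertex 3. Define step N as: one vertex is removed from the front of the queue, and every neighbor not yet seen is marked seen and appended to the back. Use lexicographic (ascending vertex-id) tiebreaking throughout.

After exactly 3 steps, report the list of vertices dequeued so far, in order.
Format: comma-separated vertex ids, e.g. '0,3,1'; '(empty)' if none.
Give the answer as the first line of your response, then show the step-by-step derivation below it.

3,1,2

step 1: dequeue 3; queue=[1,2,5,7]; order=3
step 2: dequeue 1; queue=[2,5,7,4,6]; order=3,1
step 3: dequeue 2; queue=[5,7,4,6]; order=3,1,2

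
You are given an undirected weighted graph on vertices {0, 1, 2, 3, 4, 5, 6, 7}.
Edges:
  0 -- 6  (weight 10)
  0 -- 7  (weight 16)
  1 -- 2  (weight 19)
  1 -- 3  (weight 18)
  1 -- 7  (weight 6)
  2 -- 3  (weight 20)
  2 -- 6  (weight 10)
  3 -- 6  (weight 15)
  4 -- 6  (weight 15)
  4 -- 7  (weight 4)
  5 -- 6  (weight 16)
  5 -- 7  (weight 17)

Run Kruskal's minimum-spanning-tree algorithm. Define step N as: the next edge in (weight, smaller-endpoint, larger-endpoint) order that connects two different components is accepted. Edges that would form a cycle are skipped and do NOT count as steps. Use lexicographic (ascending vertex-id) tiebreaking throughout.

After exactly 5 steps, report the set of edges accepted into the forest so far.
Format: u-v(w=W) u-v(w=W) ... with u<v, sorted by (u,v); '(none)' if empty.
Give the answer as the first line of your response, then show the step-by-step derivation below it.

0-6(w=10) 1-7(w=6) 2-6(w=10) 3-6(w=15) 4-7(w=4)

step 1: add edge 4-7 (w=4); MST = {4-7(w=4)}
step 2: add edge 1-7 (w=6); MST = {1-7(w=6) 4-7(w=4)}
step 3: add edge 0-6 (w=10); MST = {0-6(w=10) 1-7(w=6) 4-7(w=4)}
step 4: add edge 2-6 (w=10); MST = {0-6(w=10) 1-7(w=6) 2-6(w=10) 4-7(w=4)}
step 5: add edge 3-6 (w=15); MST = {0-6(w=10) 1-7(w=6) 2-6(w=10) 3-6(w=15) 4-7(w=4)}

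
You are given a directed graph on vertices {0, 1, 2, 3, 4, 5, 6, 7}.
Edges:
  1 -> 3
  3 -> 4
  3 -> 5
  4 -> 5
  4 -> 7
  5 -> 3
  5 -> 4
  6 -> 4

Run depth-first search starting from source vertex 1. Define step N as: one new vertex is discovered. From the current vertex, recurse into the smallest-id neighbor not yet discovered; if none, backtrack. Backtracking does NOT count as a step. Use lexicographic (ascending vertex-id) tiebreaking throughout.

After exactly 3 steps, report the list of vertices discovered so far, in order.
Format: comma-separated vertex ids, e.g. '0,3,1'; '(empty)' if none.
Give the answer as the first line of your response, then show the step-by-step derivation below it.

1,3,4

step 1: discover 1; path=1; order=1
step 2: discover 3; path=1>3; order=1,3
step 3: discover 4; path=1>3>4; order=1,3,4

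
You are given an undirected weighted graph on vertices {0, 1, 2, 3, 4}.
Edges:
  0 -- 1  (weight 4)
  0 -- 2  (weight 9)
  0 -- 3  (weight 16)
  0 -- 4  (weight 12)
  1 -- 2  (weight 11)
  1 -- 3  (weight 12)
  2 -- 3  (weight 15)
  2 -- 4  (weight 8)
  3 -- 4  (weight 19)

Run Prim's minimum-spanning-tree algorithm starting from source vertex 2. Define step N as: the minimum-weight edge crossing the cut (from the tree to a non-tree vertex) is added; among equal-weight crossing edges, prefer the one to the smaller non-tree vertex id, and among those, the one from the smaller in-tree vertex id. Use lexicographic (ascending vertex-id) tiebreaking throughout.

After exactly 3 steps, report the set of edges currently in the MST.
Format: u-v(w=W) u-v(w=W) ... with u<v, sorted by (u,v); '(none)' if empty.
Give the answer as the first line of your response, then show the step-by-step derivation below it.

0-1(w=4) 0-2(w=9) 2-4(w=8)

step 1: add edge 2-4 (w=8); MST = {2-4(w=8)}
step 2: add edge 0-2 (w=9); MST = {0-2(w=9) 2-4(w=8)}
step 3: add edge 0-1 (w=4); MST = {0-1(w=4) 0-2(w=9) 2-4(w=8)}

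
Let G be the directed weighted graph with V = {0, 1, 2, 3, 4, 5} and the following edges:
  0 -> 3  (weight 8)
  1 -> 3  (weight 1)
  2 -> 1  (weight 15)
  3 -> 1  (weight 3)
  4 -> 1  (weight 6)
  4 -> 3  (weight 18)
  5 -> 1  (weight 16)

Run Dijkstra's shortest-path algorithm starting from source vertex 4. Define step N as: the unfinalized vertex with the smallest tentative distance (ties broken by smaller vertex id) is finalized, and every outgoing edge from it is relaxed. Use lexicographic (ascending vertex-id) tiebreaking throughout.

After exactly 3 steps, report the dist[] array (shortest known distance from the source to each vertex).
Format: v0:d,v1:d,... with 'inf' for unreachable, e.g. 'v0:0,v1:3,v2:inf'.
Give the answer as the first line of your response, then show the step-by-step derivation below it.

v0:inf,v1:6,v2:inf,v3:7,v4:0,v5:inf

step 1: dist = v0:inf,v1:6,v2:inf,v3:18,v4:0,v5:inf
step 2: dist = v0:inf,v1:6,v2:inf,v3:7,v4:0,v5:inf
step 3: dist = v0:inf,v1:6,v2:inf,v3:7,v4:0,v5:inf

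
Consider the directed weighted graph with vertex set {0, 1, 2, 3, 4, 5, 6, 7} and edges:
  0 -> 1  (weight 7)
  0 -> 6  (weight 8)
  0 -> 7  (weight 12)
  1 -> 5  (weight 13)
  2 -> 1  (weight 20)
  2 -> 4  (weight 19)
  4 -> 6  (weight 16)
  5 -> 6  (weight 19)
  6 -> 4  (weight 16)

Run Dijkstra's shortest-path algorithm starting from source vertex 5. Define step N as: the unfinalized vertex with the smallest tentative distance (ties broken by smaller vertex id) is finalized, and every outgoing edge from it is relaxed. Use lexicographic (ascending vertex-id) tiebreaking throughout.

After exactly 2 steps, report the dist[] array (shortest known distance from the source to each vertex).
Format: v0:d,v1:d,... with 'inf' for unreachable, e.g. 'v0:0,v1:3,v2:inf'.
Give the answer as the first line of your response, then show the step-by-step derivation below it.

v0:inf,v1:inf,v2:inf,v3:inf,v4:35,v5:0,v6:19,v7:inf

step 1: dist = v0:inf,v1:inf,v2:inf,v3:inf,v4:inf,v5:0,v6:19,v7:inf
step 2: dist = v0:inf,v1:inf,v2:inf,v3:inf,v4:35,v5:0,v6:19,v7:inf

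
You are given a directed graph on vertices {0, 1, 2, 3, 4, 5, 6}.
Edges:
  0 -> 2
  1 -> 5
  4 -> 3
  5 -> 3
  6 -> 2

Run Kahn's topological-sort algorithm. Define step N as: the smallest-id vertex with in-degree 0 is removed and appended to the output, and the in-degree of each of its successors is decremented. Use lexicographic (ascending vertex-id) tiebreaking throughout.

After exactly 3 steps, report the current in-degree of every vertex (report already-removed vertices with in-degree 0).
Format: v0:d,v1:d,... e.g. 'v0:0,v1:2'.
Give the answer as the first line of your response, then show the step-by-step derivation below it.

v0:0,v1:0,v2:1,v3:1,v4:0,v5:0,v6:0

step 1: output 0; order=[0]; indeg=(0,0,1,2,0,1,0)
step 2: output 1; order=[0,1]; indeg=(0,0,1,2,0,0,0)
step 3: output 4; order=[0,1,4]; indeg=(0,0,1,1,0,0,0)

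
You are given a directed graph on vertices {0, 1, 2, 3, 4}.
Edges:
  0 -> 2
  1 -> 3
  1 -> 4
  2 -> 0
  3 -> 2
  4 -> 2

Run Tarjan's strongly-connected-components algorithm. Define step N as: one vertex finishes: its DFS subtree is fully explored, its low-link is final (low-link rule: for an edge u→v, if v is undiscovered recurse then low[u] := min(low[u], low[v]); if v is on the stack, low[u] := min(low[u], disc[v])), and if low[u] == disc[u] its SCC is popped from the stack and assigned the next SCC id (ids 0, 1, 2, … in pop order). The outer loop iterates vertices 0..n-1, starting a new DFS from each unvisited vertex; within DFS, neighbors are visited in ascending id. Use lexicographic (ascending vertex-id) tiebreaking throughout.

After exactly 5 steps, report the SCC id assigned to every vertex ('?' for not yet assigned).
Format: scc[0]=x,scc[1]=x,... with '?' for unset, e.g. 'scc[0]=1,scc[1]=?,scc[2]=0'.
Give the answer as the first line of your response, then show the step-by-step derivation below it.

scc[0]=0,scc[1]=3,scc[2]=0,scc[3]=1,scc[4]=2

step 1: low=(low[0]=0,low[1]=?,low[2]=0,low[3]=?,low[4]=?); scc=(scc[0]=?,scc[1]=?,scc[2]=?,scc[3]=?,scc[4]=?)
step 2: low=(low[0]=0,low[1]=?,low[2]=0,low[3]=?,low[4]=?); scc=(scc[0]=0,scc[1]=?,scc[2]=0,scc[3]=?,scc[4]=?)
step 3: low=(low[0]=0,low[1]=2,low[2]=0,low[3]=3,low[4]=?); scc=(scc[0]=0,scc[1]=?,scc[2]=0,scc[3]=1,scc[4]=?)
step 4: low=(low[0]=0,low[1]=2,low[2]=0,low[3]=3,low[4]=4); scc=(scc[0]=0,scc[1]=?,scc[2]=0,scc[3]=1,scc[4]=2)
step 5: low=(low[0]=0,low[1]=2,low[2]=0,low[3]=3,low[4]=4); scc=(scc[0]=0,scc[1]=3,scc[2]=0,scc[3]=1,scc[4]=2)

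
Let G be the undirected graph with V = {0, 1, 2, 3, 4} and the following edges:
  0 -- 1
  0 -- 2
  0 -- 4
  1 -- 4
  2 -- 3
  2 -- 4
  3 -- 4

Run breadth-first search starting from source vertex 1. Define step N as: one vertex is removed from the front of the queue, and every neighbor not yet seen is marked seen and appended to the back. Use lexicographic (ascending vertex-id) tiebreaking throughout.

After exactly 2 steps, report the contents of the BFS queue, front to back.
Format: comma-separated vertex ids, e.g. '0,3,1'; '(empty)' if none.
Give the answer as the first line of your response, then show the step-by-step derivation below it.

4,2

step 1: dequeue 1; queue=[0,4]; order=1
step 2: dequeue 0; queue=[4,2]; order=1,0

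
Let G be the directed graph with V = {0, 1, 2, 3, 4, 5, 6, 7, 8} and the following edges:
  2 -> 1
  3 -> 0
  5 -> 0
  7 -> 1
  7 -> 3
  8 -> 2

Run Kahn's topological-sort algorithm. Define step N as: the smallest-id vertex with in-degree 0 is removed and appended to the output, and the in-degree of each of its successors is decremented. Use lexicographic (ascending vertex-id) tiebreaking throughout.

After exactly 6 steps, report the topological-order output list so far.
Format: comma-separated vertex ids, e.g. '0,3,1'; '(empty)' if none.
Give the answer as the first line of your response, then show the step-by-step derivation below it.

4,5,6,7,3,0

step 1: output 4; order=[4]; indeg=(2,2,1,1,0,0,0,0,0)
step 2: output 5; order=[4,5]; indeg=(1,2,1,1,0,0,0,0,0)
step 3: output 6; order=[4,5,6]; indeg=(1,2,1,1,0,0,0,0,0)
step 4: output 7; order=[4,5,6,7]; indeg=(1,1,1,0,0,0,0,0,0)
step 5: output 3; order=[4,5,6,7,3]; indeg=(0,1,1,0,0,0,0,0,0)
step 6: output 0; order=[4,5,6,7,3,0]; indeg=(0,1,1,0,0,0,0,0,0)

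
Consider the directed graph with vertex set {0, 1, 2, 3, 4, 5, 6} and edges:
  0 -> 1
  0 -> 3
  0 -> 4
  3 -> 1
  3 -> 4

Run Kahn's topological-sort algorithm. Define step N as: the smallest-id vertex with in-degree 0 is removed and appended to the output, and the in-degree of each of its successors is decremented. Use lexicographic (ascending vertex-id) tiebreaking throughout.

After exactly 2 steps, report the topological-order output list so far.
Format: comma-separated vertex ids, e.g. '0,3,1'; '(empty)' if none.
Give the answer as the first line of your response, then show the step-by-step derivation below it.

0,2

step 1: output 0; order=[0]; indeg=(0,1,0,0,1,0,0)
step 2: output 2; order=[0,2]; indeg=(0,1,0,0,1,0,0)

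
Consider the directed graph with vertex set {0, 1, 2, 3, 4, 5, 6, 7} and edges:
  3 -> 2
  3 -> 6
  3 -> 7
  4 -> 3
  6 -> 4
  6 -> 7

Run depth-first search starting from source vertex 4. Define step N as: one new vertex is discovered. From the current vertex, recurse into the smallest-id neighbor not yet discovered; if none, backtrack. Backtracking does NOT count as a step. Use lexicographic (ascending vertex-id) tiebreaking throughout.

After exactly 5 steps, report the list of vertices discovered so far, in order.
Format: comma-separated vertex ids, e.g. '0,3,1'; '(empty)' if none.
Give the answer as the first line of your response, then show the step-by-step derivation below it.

4,3,2,6,7

step 1: discover 4; path=4; order=4
step 2: discover 3; path=4>3; order=4,3
step 3: discover 2; path=4>3>2; order=4,3,2
step 4: discover 6; path=4>3>6; order=4,3,2,6
step 5: discover 7; path=4>3>6>7; order=4,3,2,6,7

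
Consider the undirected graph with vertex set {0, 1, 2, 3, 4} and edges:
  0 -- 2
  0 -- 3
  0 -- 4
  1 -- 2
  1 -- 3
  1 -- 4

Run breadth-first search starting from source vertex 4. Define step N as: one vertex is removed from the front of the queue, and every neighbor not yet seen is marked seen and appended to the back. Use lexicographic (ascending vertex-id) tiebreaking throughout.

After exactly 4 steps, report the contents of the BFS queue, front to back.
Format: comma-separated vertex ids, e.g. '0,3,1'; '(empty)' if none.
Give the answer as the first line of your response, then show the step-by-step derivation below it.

3

step 1: dequeue 4; queue=[0,1]; order=4
step 2: dequeue 0; queue=[1,2,3]; order=4,0
step 3: dequeue 1; queue=[2,3]; order=4,0,1
step 4: dequeue 2; queue=[3]; order=4,0,1,2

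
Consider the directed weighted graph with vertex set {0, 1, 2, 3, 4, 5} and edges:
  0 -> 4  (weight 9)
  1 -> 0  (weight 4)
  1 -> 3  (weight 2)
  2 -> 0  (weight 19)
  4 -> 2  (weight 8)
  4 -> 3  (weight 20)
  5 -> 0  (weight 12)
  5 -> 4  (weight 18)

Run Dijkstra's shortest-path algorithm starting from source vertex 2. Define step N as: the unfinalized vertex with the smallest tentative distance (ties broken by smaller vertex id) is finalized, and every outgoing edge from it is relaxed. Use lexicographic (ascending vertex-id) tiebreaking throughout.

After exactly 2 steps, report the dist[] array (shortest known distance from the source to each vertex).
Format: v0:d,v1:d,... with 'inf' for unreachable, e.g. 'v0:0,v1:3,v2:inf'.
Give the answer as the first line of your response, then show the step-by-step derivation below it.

v0:19,v1:inf,v2:0,v3:inf,v4:28,v5:inf

step 1: dist = v0:19,v1:inf,v2:0,v3:inf,v4:inf,v5:inf
step 2: dist = v0:19,v1:inf,v2:0,v3:inf,v4:28,v5:inf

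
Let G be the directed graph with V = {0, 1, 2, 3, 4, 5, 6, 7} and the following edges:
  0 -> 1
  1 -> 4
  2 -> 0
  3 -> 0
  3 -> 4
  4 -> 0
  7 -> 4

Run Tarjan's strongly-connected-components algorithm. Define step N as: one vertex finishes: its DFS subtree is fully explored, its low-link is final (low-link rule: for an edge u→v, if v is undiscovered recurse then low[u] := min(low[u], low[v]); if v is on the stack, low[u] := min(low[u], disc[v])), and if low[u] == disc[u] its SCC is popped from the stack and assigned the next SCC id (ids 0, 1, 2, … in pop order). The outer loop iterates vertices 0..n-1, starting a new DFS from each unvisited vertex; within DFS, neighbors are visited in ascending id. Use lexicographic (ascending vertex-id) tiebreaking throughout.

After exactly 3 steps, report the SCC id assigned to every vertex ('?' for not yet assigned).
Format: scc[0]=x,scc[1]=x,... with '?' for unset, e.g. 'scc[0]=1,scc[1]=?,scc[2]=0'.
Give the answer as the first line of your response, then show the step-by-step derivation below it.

scc[0]=0,scc[1]=0,scc[2]=?,scc[3]=?,scc[4]=0,scc[5]=?,scc[6]=?,scc[7]=?

step 1: low=(low[0]=0,low[1]=1,low[2]=?,low[3]=?,low[4]=0,low[5]=?,low[6]=?,low[7]=?); scc=(scc[0]=?,scc[1]=?,scc[2]=?,scc[3]=?,scc[4]=?,scc[5]=?,scc[6]=?,scc[7]=?)
step 2: low=(low[0]=0,low[1]=0,low[2]=?,low[3]=?,low[4]=0,low[5]=?,low[6]=?,low[7]=?); scc=(scc[0]=?,scc[1]=?,scc[2]=?,scc[3]=?,scc[4]=?,scc[5]=?,scc[6]=?,scc[7]=?)
step 3: low=(low[0]=0,low[1]=0,low[2]=?,low[3]=?,low[4]=0,low[5]=?,low[6]=?,low[7]=?); scc=(scc[0]=0,scc[1]=0,scc[2]=?,scc[3]=?,scc[4]=0,scc[5]=?,scc[6]=?,scc[7]=?)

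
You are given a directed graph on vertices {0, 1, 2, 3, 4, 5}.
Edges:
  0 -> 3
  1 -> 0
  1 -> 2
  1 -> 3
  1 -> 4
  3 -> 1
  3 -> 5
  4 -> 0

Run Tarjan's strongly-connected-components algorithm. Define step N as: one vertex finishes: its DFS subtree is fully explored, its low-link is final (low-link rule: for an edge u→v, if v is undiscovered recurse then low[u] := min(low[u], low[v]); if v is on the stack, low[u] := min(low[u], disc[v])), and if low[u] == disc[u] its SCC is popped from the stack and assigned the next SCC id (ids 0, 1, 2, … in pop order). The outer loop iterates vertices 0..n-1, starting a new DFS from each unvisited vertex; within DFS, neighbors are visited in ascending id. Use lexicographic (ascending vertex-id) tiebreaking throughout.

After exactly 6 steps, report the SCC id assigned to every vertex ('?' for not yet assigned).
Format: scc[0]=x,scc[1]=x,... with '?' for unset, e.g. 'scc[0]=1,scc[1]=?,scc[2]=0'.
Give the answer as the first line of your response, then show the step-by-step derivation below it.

scc[0]=2,scc[1]=2,scc[2]=0,scc[3]=2,scc[4]=2,scc[5]=1

step 1: low=(low[0]=0,low[1]=0,low[2]=3,low[3]=1,low[4]=?,low[5]=?); scc=(scc[0]=?,scc[1]=?,scc[2]=0,scc[3]=?,scc[4]=?,scc[5]=?)
step 2: low=(low[0]=0,low[1]=0,low[2]=3,low[3]=1,low[4]=0,low[5]=?); scc=(scc[0]=?,scc[1]=?,scc[2]=0,scc[3]=?,scc[4]=?,scc[5]=?)
step 3: low=(low[0]=0,low[1]=0,low[2]=3,low[3]=1,low[4]=0,low[5]=?); scc=(scc[0]=?,scc[1]=?,scc[2]=0,scc[3]=?,scc[4]=?,scc[5]=?)
step 4: low=(low[0]=0,low[1]=0,low[2]=3,low[3]=0,low[4]=0,low[5]=5); scc=(scc[0]=?,scc[1]=?,scc[2]=0,scc[3]=?,scc[4]=?,scc[5]=1)
step 5: low=(low[0]=0,low[1]=0,low[2]=3,low[3]=0,low[4]=0,low[5]=5); scc=(scc[0]=?,scc[1]=?,scc[2]=0,scc[3]=?,scc[4]=?,scc[5]=1)
step 6: low=(low[0]=0,low[1]=0,low[2]=3,low[3]=0,low[4]=0,low[5]=5); scc=(scc[0]=2,scc[1]=2,scc[2]=0,scc[3]=2,scc[4]=2,scc[5]=1)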